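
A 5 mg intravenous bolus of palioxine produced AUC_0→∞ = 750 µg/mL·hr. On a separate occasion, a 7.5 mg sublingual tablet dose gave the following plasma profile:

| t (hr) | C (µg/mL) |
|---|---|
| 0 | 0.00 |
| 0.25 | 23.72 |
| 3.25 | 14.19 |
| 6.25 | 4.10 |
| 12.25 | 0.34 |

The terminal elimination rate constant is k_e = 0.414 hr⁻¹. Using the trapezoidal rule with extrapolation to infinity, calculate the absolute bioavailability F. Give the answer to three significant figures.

F = 0.0901

Trapezoidal AUC_0→12.25 (sublingual tablet):
  [0→0.25]: (0.00+23.72)/2 × 0.25 = 2.965
  [0.25→3.25]: (23.72+14.19)/2 × 3 = 56.865
  [3.25→6.25]: (14.19+4.10)/2 × 3 = 27.435
  [6.25→12.25]: (4.10+0.34)/2 × 6 = 13.32
  Sum = 100.585 µg/mL·hr
Tail: C_last/k_e = 0.34/0.414 = 0.821
AUC_0→∞ (sublingual tablet) = 100.585 + 0.821 = 101.406 µg/mL·hr
F = (AUC_ev/D_ev)/(AUC_iv/D_iv) = (101.406/7.5)/(750/5) = 13.5208/150 = 0.0901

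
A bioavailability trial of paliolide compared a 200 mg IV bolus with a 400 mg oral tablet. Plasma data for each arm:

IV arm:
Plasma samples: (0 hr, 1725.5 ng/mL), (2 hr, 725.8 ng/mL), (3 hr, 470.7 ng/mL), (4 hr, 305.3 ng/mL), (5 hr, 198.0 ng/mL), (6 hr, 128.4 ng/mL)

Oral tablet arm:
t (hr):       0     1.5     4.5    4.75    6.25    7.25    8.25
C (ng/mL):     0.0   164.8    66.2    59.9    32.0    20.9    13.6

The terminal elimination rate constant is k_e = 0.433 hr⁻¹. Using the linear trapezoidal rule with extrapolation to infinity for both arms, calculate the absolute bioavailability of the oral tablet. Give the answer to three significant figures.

F = 0.0759

Trapezoidal AUC_0→6 (IV):
  [0→2]: (1725.5+725.8)/2 × 2 = 2451.3
  [2→3]: (725.8+470.7)/2 × 1 = 598.25
  [3→4]: (470.7+305.3)/2 × 1 = 388.0
  [4→5]: (305.3+198.0)/2 × 1 = 251.65
  [5→6]: (198.0+128.4)/2 × 1 = 163.2
  Sum = 3852.4 ng/mL·hr
IV tail: 128.4/0.433 = 296.536; AUC_iv,0→∞ = 3852.4 + 296.536 = 4148.936 ng/mL·hr
Trapezoidal AUC_0→8.25 (oral tablet):
  [0→1.5]: (0.0+164.8)/2 × 1.5 = 123.6
  [1.5→4.5]: (164.8+66.2)/2 × 3 = 346.5
  [4.5→4.75]: (66.2+59.9)/2 × 0.25 = 15.7625
  [4.75→6.25]: (59.9+32.0)/2 × 1.5 = 68.925
  [6.25→7.25]: (32.0+20.9)/2 × 1 = 26.45
  [7.25→8.25]: (20.9+13.6)/2 × 1 = 17.25
  Sum = 598.4875 ng/mL·hr
oral tablet tail: 13.6/0.433 = 31.409; AUC_ev,0→∞ = 598.4875 + 31.409 = 629.8965 ng/mL·hr
F = (AUC_ev/D_ev)/(AUC_iv/D_iv) = (629.8965/400)/(4148.936/200) = 1.57474/20.74468 = 0.0759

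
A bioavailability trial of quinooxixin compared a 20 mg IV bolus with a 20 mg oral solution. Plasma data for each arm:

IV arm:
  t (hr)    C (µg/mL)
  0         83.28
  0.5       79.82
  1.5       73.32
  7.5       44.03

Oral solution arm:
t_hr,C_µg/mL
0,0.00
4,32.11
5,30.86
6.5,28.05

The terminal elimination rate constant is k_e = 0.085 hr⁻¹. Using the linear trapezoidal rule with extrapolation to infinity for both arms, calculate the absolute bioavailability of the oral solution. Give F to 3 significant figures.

F = 0.476

Trapezoidal AUC_0→7.5 (IV):
  [0→0.5]: (83.28+79.82)/2 × 0.5 = 40.775
  [0.5→1.5]: (79.82+73.32)/2 × 1 = 76.57
  [1.5→7.5]: (73.32+44.03)/2 × 6 = 352.05
  Sum = 469.395 µg/mL·hr
IV tail: 44.03/0.085 = 518.000; AUC_iv,0→∞ = 469.395 + 518.000 = 987.395 µg/mL·hr
Trapezoidal AUC_0→6.5 (oral solution):
  [0→4]: (0.00+32.11)/2 × 4 = 64.22
  [4→5]: (32.11+30.86)/2 × 1 = 31.485
  [5→6.5]: (30.86+28.05)/2 × 1.5 = 44.1825
  Sum = 139.8875 µg/mL·hr
oral solution tail: 28.05/0.085 = 330.000; AUC_ev,0→∞ = 139.8875 + 330.000 = 469.8875 µg/mL·hr
F = (AUC_ev/D_ev)/(AUC_iv/D_iv) = (469.8875/20)/(987.395/20) = 23.494375/49.36975 = 0.4759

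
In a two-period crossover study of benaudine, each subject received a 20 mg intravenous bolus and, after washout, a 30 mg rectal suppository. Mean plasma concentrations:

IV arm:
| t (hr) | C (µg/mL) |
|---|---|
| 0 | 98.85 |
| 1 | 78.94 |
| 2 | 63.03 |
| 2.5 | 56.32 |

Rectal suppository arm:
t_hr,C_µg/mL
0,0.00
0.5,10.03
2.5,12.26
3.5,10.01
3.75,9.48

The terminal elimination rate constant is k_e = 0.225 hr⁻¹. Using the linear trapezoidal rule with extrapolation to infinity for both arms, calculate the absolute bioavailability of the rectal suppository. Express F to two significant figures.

Trapezoidal AUC_0→2.5 (IV):
  [0→1]: (98.85+78.94)/2 × 1 = 88.895
  [1→2]: (78.94+63.03)/2 × 1 = 70.985
  [2→2.5]: (63.03+56.32)/2 × 0.5 = 29.8375
  Sum = 189.7175 µg/mL·hr
IV tail: 56.32/0.225 = 250.311; AUC_iv,0→∞ = 189.7175 + 250.311 = 440.0285 µg/mL·hr
Trapezoidal AUC_0→3.75 (rectal suppository):
  [0→0.5]: (0.00+10.03)/2 × 0.5 = 2.5075
  [0.5→2.5]: (10.03+12.26)/2 × 2 = 22.29
  [2.5→3.5]: (12.26+10.01)/2 × 1 = 11.135
  [3.5→3.75]: (10.01+9.48)/2 × 0.25 = 2.43625
  Sum = 38.36875 µg/mL·hr
rectal suppository tail: 9.48/0.225 = 42.133; AUC_ev,0→∞ = 38.36875 + 42.133 = 80.50175 µg/mL·hr
F = (AUC_ev/D_ev)/(AUC_iv/D_iv) = (80.50175/30)/(440.0285/20) = 2.68339/22.001425 = 0.1220

F = 0.12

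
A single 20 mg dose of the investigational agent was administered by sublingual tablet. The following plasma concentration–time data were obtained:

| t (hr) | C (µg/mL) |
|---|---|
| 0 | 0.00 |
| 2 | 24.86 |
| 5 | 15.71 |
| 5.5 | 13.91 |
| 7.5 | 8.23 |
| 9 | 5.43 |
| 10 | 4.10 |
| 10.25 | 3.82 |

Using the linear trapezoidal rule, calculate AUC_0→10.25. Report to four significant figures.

Trapezoidal AUC_0→10.25:
  [0→2]: (0.00+24.86)/2 × 2 = 24.86
  [2→5]: (24.86+15.71)/2 × 3 = 60.855
  [5→5.5]: (15.71+13.91)/2 × 0.5 = 7.405
  [5.5→7.5]: (13.91+8.23)/2 × 2 = 22.14
  [7.5→9]: (8.23+5.43)/2 × 1.5 = 10.245
  [9→10]: (5.43+4.10)/2 × 1 = 4.765
  [10→10.25]: (4.10+3.82)/2 × 0.25 = 0.99
  Sum = 131.26 µg/mL·hr

AUC = 131.3 µg/mL·hr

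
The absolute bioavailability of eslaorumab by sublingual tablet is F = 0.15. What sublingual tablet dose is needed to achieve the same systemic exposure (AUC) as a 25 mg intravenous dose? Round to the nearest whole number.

For equal systemic exposure: F × D_ev = D_iv
D_ev = D_iv / F = 25 / 0.15 = 166.667 mg

D_sublingual = 167 mg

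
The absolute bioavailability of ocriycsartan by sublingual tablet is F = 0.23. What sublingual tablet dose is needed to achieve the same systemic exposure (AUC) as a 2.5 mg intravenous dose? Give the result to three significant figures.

For equal systemic exposure: F × D_ev = D_iv
D_ev = D_iv / F = 2.5 / 0.23 = 10.8696 mg

D_sublingual = 10.9 mg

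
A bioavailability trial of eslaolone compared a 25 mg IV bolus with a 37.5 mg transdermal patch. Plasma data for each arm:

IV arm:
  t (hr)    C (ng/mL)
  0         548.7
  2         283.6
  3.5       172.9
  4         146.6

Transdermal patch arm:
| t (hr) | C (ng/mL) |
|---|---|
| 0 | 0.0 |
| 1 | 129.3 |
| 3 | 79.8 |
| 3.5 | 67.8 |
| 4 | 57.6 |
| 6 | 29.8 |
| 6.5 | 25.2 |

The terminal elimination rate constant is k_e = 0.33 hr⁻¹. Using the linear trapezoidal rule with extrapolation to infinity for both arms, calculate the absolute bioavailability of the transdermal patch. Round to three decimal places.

F = 0.204

Trapezoidal AUC_0→4 (IV):
  [0→2]: (548.7+283.6)/2 × 2 = 832.3
  [2→3.5]: (283.6+172.9)/2 × 1.5 = 342.375
  [3.5→4]: (172.9+146.6)/2 × 0.5 = 79.875
  Sum = 1254.55 ng/mL·hr
IV tail: 146.6/0.33 = 444.242; AUC_iv,0→∞ = 1254.55 + 444.242 = 1698.792 ng/mL·hr
Trapezoidal AUC_0→6.5 (transdermal patch):
  [0→1]: (0.0+129.3)/2 × 1 = 64.65
  [1→3]: (129.3+79.8)/2 × 2 = 209.1
  [3→3.5]: (79.8+67.8)/2 × 0.5 = 36.9
  [3.5→4]: (67.8+57.6)/2 × 0.5 = 31.35
  [4→6]: (57.6+29.8)/2 × 2 = 87.4
  [6→6.5]: (29.8+25.2)/2 × 0.5 = 13.75
  Sum = 443.15 ng/mL·hr
transdermal patch tail: 25.2/0.33 = 76.364; AUC_ev,0→∞ = 443.15 + 76.364 = 519.514 ng/mL·hr
F = (AUC_ev/D_ev)/(AUC_iv/D_iv) = (519.514/37.5)/(1698.792/25) = 13.8537/67.95168 = 0.2039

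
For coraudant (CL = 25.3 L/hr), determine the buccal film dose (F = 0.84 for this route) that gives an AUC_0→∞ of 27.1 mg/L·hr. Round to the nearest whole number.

Dose = CL × AUC_0→∞ / F
     = 25.3 × 27.1 / 0.84 = 816.226 mg

Dose = 816 mg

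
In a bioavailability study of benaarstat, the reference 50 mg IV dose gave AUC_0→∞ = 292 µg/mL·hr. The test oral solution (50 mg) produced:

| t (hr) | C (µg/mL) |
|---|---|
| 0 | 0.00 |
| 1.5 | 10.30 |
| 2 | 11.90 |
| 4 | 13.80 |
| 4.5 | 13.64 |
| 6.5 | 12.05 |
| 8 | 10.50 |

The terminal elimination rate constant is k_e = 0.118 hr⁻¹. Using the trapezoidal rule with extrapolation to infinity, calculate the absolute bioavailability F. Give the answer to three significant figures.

Trapezoidal AUC_0→8 (oral solution):
  [0→1.5]: (0.00+10.30)/2 × 1.5 = 7.725
  [1.5→2]: (10.30+11.90)/2 × 0.5 = 5.55
  [2→4]: (11.90+13.80)/2 × 2 = 25.7
  [4→4.5]: (13.80+13.64)/2 × 0.5 = 6.86
  [4.5→6.5]: (13.64+12.05)/2 × 2 = 25.69
  [6.5→8]: (12.05+10.50)/2 × 1.5 = 16.9125
  Sum = 88.4375 µg/mL·hr
Tail: C_last/k_e = 10.50/0.118 = 88.983
AUC_0→∞ (oral solution) = 88.4375 + 88.983 = 177.4205 µg/mL·hr
F = (AUC_ev/D_ev)/(AUC_iv/D_iv) = (177.4205/50)/(292/50) = 3.54841/5.84 = 0.6076

F = 0.608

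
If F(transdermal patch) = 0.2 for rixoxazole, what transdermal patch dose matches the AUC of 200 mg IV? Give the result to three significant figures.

For equal systemic exposure: F × D_ev = D_iv
D_ev = D_iv / F = 200 / 0.2 = 1000 mg

D_transdermal = 1000 mg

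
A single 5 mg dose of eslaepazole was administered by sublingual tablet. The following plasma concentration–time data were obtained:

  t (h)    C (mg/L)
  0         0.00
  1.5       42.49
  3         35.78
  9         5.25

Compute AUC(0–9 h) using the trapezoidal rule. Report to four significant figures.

Trapezoidal AUC_0→9:
  [0→1.5]: (0.00+42.49)/2 × 1.5 = 31.8675
  [1.5→3]: (42.49+35.78)/2 × 1.5 = 58.7025
  [3→9]: (35.78+5.25)/2 × 6 = 123.09
  Sum = 213.66 mg/L·h

AUC = 213.7 mg/L·h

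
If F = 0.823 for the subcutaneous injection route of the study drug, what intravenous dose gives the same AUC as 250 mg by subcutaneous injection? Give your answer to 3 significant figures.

Systemic exposure from an extravascular dose = F × D_ev, so the equivalent IV dose is F × D_ev.
D_iv = F × D_ev = 0.823 × 250 = 205.75 mg

D_iv = 206 mg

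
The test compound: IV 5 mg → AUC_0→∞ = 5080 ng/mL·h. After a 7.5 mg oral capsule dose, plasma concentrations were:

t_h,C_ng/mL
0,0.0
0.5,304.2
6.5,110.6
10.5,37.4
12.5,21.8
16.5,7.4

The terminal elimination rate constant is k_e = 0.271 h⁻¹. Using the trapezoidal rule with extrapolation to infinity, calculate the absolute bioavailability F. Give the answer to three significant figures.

Trapezoidal AUC_0→16.5 (oral capsule):
  [0→0.5]: (0.0+304.2)/2 × 0.5 = 76.05
  [0.5→6.5]: (304.2+110.6)/2 × 6 = 1244.4
  [6.5→10.5]: (110.6+37.4)/2 × 4 = 296.0
  [10.5→12.5]: (37.4+21.8)/2 × 2 = 59.2
  [12.5→16.5]: (21.8+7.4)/2 × 4 = 58.4
  Sum = 1734.05 ng/mL·h
Tail: C_last/k_e = 7.4/0.271 = 27.306
AUC_0→∞ (oral capsule) = 1734.05 + 27.306 = 1761.356 ng/mL·h
F = (AUC_ev/D_ev)/(AUC_iv/D_iv) = (1761.356/7.5)/(5080/5) = 234.847/1016 = 0.2311

F = 0.231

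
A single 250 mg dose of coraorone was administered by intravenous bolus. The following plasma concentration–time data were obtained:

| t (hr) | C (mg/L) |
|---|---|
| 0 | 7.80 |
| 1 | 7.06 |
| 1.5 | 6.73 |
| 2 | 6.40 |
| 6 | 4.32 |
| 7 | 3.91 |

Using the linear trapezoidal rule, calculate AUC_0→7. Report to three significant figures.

Trapezoidal AUC_0→7:
  [0→1]: (7.80+7.06)/2 × 1 = 7.43
  [1→1.5]: (7.06+6.73)/2 × 0.5 = 3.4475
  [1.5→2]: (6.73+6.40)/2 × 0.5 = 3.2825
  [2→6]: (6.40+4.32)/2 × 4 = 21.44
  [6→7]: (4.32+3.91)/2 × 1 = 4.115
  Sum = 39.715 mg/L·hr

AUC = 39.7 mg/L·hr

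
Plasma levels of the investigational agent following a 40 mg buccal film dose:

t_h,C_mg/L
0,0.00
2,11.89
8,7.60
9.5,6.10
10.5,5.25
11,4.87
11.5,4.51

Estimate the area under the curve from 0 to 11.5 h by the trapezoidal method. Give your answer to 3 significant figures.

AUC = 91.2 mg/L·h

Trapezoidal AUC_0→11.5:
  [0→2]: (0.00+11.89)/2 × 2 = 11.89
  [2→8]: (11.89+7.60)/2 × 6 = 58.47
  [8→9.5]: (7.60+6.10)/2 × 1.5 = 10.275
  [9.5→10.5]: (6.10+5.25)/2 × 1 = 5.675
  [10.5→11]: (5.25+4.87)/2 × 0.5 = 2.53
  [11→11.5]: (4.87+4.51)/2 × 0.5 = 2.345
  Sum = 91.185 mg/L·h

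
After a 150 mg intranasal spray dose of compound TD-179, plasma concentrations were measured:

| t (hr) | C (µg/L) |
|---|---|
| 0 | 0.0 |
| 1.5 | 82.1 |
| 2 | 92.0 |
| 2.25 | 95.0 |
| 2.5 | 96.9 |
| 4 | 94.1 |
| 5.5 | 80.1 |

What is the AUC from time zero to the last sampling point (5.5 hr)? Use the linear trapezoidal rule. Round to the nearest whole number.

Trapezoidal AUC_0→5.5:
  [0→1.5]: (0.0+82.1)/2 × 1.5 = 61.575
  [1.5→2]: (82.1+92.0)/2 × 0.5 = 43.525
  [2→2.25]: (92.0+95.0)/2 × 0.25 = 23.375
  [2.25→2.5]: (95.0+96.9)/2 × 0.25 = 23.9875
  [2.5→4]: (96.9+94.1)/2 × 1.5 = 143.25
  [4→5.5]: (94.1+80.1)/2 × 1.5 = 130.65
  Sum = 426.3625 µg/L·hr

AUC = 426 µg/L·hr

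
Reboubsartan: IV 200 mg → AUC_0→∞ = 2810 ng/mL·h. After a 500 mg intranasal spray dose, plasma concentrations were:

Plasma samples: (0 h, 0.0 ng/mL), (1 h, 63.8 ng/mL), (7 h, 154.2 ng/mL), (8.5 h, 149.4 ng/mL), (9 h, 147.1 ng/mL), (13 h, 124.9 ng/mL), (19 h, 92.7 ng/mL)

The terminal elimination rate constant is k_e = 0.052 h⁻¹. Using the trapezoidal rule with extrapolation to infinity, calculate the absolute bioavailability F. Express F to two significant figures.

F = 0.56

Trapezoidal AUC_0→19 (intranasal spray):
  [0→1]: (0.0+63.8)/2 × 1 = 31.9
  [1→7]: (63.8+154.2)/2 × 6 = 654.0
  [7→8.5]: (154.2+149.4)/2 × 1.5 = 227.7
  [8.5→9]: (149.4+147.1)/2 × 0.5 = 74.125
  [9→13]: (147.1+124.9)/2 × 4 = 544.0
  [13→19]: (124.9+92.7)/2 × 6 = 652.8
  Sum = 2184.525 ng/mL·h
Tail: C_last/k_e = 92.7/0.052 = 1782.692
AUC_0→∞ (intranasal spray) = 2184.525 + 1782.692 = 3967.217 ng/mL·h
F = (AUC_ev/D_ev)/(AUC_iv/D_iv) = (3967.217/500)/(2810/200) = 7.934434/14.05 = 0.5647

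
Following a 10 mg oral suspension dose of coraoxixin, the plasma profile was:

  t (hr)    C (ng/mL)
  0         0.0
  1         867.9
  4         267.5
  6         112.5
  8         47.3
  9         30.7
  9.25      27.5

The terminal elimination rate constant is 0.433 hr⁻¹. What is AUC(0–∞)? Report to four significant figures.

AUC = 2787 ng/mL·hr

Trapezoidal AUC_0→9.25:
  [0→1]: (0.0+867.9)/2 × 1 = 433.95
  [1→4]: (867.9+267.5)/2 × 3 = 1703.1
  [4→6]: (267.5+112.5)/2 × 2 = 380.0
  [6→8]: (112.5+47.3)/2 × 2 = 159.8
  [8→9]: (47.3+30.7)/2 × 1 = 39.0
  [9→9.25]: (30.7+27.5)/2 × 0.25 = 7.275
  Sum = 2723.125 ng/mL·hr
Extrapolated tail: C_last / k_e = 27.5 / 0.433 = 63.510
AUC_0→∞ = 2723.125 + 63.510 = 2786.635 ng/mL·hr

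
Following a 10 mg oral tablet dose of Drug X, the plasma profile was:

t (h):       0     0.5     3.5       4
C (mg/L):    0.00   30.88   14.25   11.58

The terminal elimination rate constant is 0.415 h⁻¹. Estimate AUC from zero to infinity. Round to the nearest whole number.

AUC = 110 mg/L·h

Trapezoidal AUC_0→4:
  [0→0.5]: (0.00+30.88)/2 × 0.5 = 7.72
  [0.5→3.5]: (30.88+14.25)/2 × 3 = 67.695
  [3.5→4]: (14.25+11.58)/2 × 0.5 = 6.4575
  Sum = 81.8725 mg/L·h
Extrapolated tail: C_last / k_e = 11.58 / 0.415 = 27.904
AUC_0→∞ = 81.8725 + 27.904 = 109.7765 mg/L·h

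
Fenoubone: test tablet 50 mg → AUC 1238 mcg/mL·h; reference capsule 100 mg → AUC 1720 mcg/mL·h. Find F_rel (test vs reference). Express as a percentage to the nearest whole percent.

F_rel = 144%

F_rel = (AUC_test/D_test) / (AUC_ref/D_ref)
      = (1238/50) / (1720/100)
      = 24.76 / 17.2 = 1.4395 = 143.95%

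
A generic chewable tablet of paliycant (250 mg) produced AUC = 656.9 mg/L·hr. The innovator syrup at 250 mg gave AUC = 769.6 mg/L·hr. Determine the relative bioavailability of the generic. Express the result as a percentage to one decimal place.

F_rel = (AUC_test/D_test) / (AUC_ref/D_ref)
      = (656.9/250) / (769.6/250)
      = 2.6276 / 3.0784 = 0.8536 = 85.36%

F_rel = 85.4%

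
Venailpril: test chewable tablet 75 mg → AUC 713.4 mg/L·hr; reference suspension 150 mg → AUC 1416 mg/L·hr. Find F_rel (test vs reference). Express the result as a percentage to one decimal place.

F_rel = 100.8%

F_rel = (AUC_test/D_test) / (AUC_ref/D_ref)
      = (713.4/75) / (1416/150)
      = 9.512 / 9.44 = 1.0076 = 100.76%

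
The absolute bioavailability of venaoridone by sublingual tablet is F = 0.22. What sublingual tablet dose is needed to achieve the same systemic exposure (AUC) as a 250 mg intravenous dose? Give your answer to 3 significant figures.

For equal systemic exposure: F × D_ev = D_iv
D_ev = D_iv / F = 250 / 0.22 = 1136.36 mg

D_sublingual = 1140 mg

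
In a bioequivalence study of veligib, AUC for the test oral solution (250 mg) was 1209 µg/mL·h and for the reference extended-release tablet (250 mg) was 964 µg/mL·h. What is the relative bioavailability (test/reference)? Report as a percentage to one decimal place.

F_rel = 125.4%

F_rel = (AUC_test/D_test) / (AUC_ref/D_ref)
      = (1209/250) / (964/250)
      = 4.836 / 3.856 = 1.2541 = 125.41%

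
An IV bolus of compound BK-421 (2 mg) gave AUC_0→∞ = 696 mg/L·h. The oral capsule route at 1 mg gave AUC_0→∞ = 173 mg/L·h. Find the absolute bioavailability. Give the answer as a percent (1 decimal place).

F = 49.7%

F = (AUC_ev / D_ev) / (AUC_iv / D_iv)
  = (173/1) / (696/2)
  = 173 / 348 = 0.4971
  = 49.71%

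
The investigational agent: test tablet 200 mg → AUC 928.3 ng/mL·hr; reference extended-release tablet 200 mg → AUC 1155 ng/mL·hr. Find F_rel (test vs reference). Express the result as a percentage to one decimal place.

F_rel = (AUC_test/D_test) / (AUC_ref/D_ref)
      = (928.3/200) / (1155/200)
      = 4.6415 / 5.775 = 0.8037 = 80.37%

F_rel = 80.4%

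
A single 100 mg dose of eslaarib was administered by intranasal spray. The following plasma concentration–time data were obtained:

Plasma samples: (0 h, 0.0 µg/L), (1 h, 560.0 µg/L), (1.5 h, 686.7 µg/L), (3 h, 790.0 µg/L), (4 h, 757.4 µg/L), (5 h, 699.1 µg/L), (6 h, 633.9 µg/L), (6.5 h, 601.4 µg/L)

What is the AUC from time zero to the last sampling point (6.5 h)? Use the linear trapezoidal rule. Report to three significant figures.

Trapezoidal AUC_0→6.5:
  [0→1]: (0.0+560.0)/2 × 1 = 280.0
  [1→1.5]: (560.0+686.7)/2 × 0.5 = 311.675
  [1.5→3]: (686.7+790.0)/2 × 1.5 = 1107.525
  [3→4]: (790.0+757.4)/2 × 1 = 773.7
  [4→5]: (757.4+699.1)/2 × 1 = 728.25
  [5→6]: (699.1+633.9)/2 × 1 = 666.5
  [6→6.5]: (633.9+601.4)/2 × 0.5 = 308.825
  Sum = 4176.475 µg/L·h

AUC = 4180 µg/L·h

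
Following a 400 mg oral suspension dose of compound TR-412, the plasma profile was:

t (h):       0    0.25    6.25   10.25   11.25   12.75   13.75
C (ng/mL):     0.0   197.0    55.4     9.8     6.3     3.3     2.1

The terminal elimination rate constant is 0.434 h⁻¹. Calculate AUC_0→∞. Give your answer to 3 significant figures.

AUC = 935 ng/mL·h

Trapezoidal AUC_0→13.75:
  [0→0.25]: (0.0+197.0)/2 × 0.25 = 24.625
  [0.25→6.25]: (197.0+55.4)/2 × 6 = 757.2
  [6.25→10.25]: (55.4+9.8)/2 × 4 = 130.4
  [10.25→11.25]: (9.8+6.3)/2 × 1 = 8.05
  [11.25→12.75]: (6.3+3.3)/2 × 1.5 = 7.2
  [12.75→13.75]: (3.3+2.1)/2 × 1 = 2.7
  Sum = 930.175 ng/mL·h
Extrapolated tail: C_last / k_e = 2.1 / 0.434 = 4.839
AUC_0→∞ = 930.175 + 4.839 = 935.014 ng/mL·h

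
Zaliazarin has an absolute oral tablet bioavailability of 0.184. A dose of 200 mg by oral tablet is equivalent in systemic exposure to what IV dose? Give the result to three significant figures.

Systemic exposure from an extravascular dose = F × D_ev, so the equivalent IV dose is F × D_ev.
D_iv = F × D_ev = 0.184 × 200 = 36.8 mg

D_iv = 36.8 mg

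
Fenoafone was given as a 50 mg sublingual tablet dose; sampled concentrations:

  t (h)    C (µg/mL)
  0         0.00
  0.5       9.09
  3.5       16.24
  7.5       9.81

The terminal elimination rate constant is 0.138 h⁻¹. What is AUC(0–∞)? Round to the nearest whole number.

Trapezoidal AUC_0→7.5:
  [0→0.5]: (0.00+9.09)/2 × 0.5 = 2.2725
  [0.5→3.5]: (9.09+16.24)/2 × 3 = 37.995
  [3.5→7.5]: (16.24+9.81)/2 × 4 = 52.1
  Sum = 92.3675 µg/mL·h
Extrapolated tail: C_last / k_e = 9.81 / 0.138 = 71.087
AUC_0→∞ = 92.3675 + 71.087 = 163.4545 µg/mL·h

AUC = 163 µg/mL·h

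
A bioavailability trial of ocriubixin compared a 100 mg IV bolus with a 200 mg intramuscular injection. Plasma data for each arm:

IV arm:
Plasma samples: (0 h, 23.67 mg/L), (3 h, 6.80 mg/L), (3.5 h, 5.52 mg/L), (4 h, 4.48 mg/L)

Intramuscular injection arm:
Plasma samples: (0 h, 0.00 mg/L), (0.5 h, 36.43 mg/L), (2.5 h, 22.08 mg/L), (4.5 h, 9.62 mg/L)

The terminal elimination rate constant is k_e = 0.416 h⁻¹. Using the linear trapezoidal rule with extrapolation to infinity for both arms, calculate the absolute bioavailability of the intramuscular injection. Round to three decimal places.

Trapezoidal AUC_0→4 (IV):
  [0→3]: (23.67+6.80)/2 × 3 = 45.705
  [3→3.5]: (6.80+5.52)/2 × 0.5 = 3.08
  [3.5→4]: (5.52+4.48)/2 × 0.5 = 2.5
  Sum = 51.285 mg/L·h
IV tail: 4.48/0.416 = 10.769; AUC_iv,0→∞ = 51.285 + 10.769 = 62.054 mg/L·h
Trapezoidal AUC_0→4.5 (intramuscular injection):
  [0→0.5]: (0.00+36.43)/2 × 0.5 = 9.1075
  [0.5→2.5]: (36.43+22.08)/2 × 2 = 58.51
  [2.5→4.5]: (22.08+9.62)/2 × 2 = 31.7
  Sum = 99.3175 mg/L·h
intramuscular injection tail: 9.62/0.416 = 23.125; AUC_ev,0→∞ = 99.3175 + 23.125 = 122.4425 mg/L·h
F = (AUC_ev/D_ev)/(AUC_iv/D_iv) = (122.4425/200)/(62.054/100) = 0.6122125/0.62054 = 0.9866

F = 0.987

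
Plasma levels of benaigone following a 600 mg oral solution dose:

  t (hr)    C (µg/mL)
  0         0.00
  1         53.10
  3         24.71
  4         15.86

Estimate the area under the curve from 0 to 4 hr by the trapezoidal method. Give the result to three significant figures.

Trapezoidal AUC_0→4:
  [0→1]: (0.00+53.10)/2 × 1 = 26.55
  [1→3]: (53.10+24.71)/2 × 2 = 77.81
  [3→4]: (24.71+15.86)/2 × 1 = 20.285
  Sum = 124.645 µg/mL·hr

AUC = 125 µg/mL·hr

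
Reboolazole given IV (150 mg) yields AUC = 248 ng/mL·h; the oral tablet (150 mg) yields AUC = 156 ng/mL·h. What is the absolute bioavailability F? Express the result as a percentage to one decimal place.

F = (AUC_ev / D_ev) / (AUC_iv / D_iv)
  = (156/150) / (248/150)
  = 1.04 / 1.65333 = 0.6290
  = 62.90%

F = 62.9%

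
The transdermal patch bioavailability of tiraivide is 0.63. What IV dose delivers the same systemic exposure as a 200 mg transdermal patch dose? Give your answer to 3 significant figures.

Systemic exposure from an extravascular dose = F × D_ev, so the equivalent IV dose is F × D_ev.
D_iv = F × D_ev = 0.63 × 200 = 126 mg

D_iv = 126 mg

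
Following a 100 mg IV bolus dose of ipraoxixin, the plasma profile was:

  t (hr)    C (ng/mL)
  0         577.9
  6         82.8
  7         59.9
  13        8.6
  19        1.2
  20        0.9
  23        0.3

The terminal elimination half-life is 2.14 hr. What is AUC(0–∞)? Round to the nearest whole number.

Trapezoidal AUC_0→23:
  [0→6]: (577.9+82.8)/2 × 6 = 1982.1
  [6→7]: (82.8+59.9)/2 × 1 = 71.35
  [7→13]: (59.9+8.6)/2 × 6 = 205.5
  [13→19]: (8.6+1.2)/2 × 6 = 29.4
  [19→20]: (1.2+0.9)/2 × 1 = 1.05
  [20→23]: (0.9+0.3)/2 × 3 = 1.8
  Sum = 2291.2 ng/mL·hr
k_e = ln2 / t½ = 0.693147 / 2.14 = 0.3239 hr^-1
Extrapolated tail: C_last / k_e = 0.3 / 0.3239 = 0.926
AUC_0→∞ = 2291.2 + 0.926 = 2292.126 ng/mL·hr

AUC = 2292 ng/mL·hr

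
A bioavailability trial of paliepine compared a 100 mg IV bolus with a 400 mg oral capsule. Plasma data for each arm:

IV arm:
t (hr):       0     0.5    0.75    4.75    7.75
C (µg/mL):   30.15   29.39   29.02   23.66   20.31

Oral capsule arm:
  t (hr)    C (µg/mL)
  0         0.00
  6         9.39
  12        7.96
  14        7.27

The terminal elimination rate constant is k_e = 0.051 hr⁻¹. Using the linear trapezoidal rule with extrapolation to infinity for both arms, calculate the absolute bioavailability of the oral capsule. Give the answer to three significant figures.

Trapezoidal AUC_0→7.75 (IV):
  [0→0.5]: (30.15+29.39)/2 × 0.5 = 14.885
  [0.5→0.75]: (29.39+29.02)/2 × 0.25 = 7.30125
  [0.75→4.75]: (29.02+23.66)/2 × 4 = 105.36
  [4.75→7.75]: (23.66+20.31)/2 × 3 = 65.955
  Sum = 193.50125 µg/mL·hr
IV tail: 20.31/0.051 = 398.235; AUC_iv,0→∞ = 193.50125 + 398.235 = 591.73625 µg/mL·hr
Trapezoidal AUC_0→14 (oral capsule):
  [0→6]: (0.00+9.39)/2 × 6 = 28.17
  [6→12]: (9.39+7.96)/2 × 6 = 52.05
  [12→14]: (7.96+7.27)/2 × 2 = 15.23
  Sum = 95.45 µg/mL·hr
oral capsule tail: 7.27/0.051 = 142.549; AUC_ev,0→∞ = 95.45 + 142.549 = 237.999 µg/mL·hr
F = (AUC_ev/D_ev)/(AUC_iv/D_iv) = (237.999/400)/(591.73625/100) = 0.5949975/5.9173625 = 0.1006

F = 0.101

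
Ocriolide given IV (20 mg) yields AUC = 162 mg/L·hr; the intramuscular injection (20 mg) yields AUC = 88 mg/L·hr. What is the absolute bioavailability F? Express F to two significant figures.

F = (AUC_ev / D_ev) / (AUC_iv / D_iv)
  = (88/20) / (162/20)
  = 4.4 / 8.1 = 0.5432

F = 0.54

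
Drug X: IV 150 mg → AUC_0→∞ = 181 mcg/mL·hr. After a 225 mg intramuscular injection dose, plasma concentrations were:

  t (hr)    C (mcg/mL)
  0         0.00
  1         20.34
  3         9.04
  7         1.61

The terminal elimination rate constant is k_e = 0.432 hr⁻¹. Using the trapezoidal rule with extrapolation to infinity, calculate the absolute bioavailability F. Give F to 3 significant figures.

F = 0.238

Trapezoidal AUC_0→7 (intramuscular injection):
  [0→1]: (0.00+20.34)/2 × 1 = 10.17
  [1→3]: (20.34+9.04)/2 × 2 = 29.38
  [3→7]: (9.04+1.61)/2 × 4 = 21.3
  Sum = 60.85 mcg/mL·hr
Tail: C_last/k_e = 1.61/0.432 = 3.727
AUC_0→∞ (intramuscular injection) = 60.85 + 3.727 = 64.577 mcg/mL·hr
F = (AUC_ev/D_ev)/(AUC_iv/D_iv) = (64.577/225)/(181/150) = 0.287009/1.20667 = 0.2379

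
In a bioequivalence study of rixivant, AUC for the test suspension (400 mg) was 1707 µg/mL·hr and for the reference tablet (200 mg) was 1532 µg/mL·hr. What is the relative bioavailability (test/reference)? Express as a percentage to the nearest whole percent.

F_rel = (AUC_test/D_test) / (AUC_ref/D_ref)
      = (1707/400) / (1532/200)
      = 4.2675 / 7.66 = 0.5571 = 55.71%

F_rel = 56%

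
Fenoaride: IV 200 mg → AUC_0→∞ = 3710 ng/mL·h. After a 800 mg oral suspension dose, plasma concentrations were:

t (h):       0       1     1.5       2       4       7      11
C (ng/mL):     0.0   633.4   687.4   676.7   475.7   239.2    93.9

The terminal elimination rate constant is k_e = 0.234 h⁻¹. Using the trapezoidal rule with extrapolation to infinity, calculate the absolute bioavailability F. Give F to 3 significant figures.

F = 0.288

Trapezoidal AUC_0→11 (oral suspension):
  [0→1]: (0.0+633.4)/2 × 1 = 316.7
  [1→1.5]: (633.4+687.4)/2 × 0.5 = 330.2
  [1.5→2]: (687.4+676.7)/2 × 0.5 = 341.025
  [2→4]: (676.7+475.7)/2 × 2 = 1152.4
  [4→7]: (475.7+239.2)/2 × 3 = 1072.35
  [7→11]: (239.2+93.9)/2 × 4 = 666.2
  Sum = 3878.875 ng/mL·h
Tail: C_last/k_e = 93.9/0.234 = 401.282
AUC_0→∞ (oral suspension) = 3878.875 + 401.282 = 4280.157 ng/mL·h
F = (AUC_ev/D_ev)/(AUC_iv/D_iv) = (4280.157/800)/(3710/200) = 5.3502/18.55 = 0.2884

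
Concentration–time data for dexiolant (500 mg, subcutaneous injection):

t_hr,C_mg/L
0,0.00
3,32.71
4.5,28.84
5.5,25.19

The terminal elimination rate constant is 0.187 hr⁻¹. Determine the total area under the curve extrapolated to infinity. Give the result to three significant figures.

Trapezoidal AUC_0→5.5:
  [0→3]: (0.00+32.71)/2 × 3 = 49.065
  [3→4.5]: (32.71+28.84)/2 × 1.5 = 46.1625
  [4.5→5.5]: (28.84+25.19)/2 × 1 = 27.015
  Sum = 122.2425 mg/L·hr
Extrapolated tail: C_last / k_e = 25.19 / 0.187 = 134.706
AUC_0→∞ = 122.2425 + 134.706 = 256.9485 mg/L·hr

AUC = 257 mg/L·hr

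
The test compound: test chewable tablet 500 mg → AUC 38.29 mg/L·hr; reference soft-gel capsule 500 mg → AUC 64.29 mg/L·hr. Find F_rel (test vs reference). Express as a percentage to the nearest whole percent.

F_rel = 60%

F_rel = (AUC_test/D_test) / (AUC_ref/D_ref)
      = (38.29/500) / (64.29/500)
      = 0.07658 / 0.12858 = 0.5956 = 59.56%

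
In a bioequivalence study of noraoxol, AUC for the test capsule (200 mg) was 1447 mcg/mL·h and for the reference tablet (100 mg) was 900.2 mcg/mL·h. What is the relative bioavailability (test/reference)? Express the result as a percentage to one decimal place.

F_rel = 80.4%

F_rel = (AUC_test/D_test) / (AUC_ref/D_ref)
      = (1447/200) / (900.2/100)
      = 7.235 / 9.002 = 0.8037 = 80.37%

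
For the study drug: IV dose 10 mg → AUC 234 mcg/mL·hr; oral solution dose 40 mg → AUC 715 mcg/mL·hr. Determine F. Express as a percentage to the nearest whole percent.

F = (AUC_ev / D_ev) / (AUC_iv / D_iv)
  = (715/40) / (234/10)
  = 17.875 / 23.4 = 0.7639
  = 76.39%

F = 76%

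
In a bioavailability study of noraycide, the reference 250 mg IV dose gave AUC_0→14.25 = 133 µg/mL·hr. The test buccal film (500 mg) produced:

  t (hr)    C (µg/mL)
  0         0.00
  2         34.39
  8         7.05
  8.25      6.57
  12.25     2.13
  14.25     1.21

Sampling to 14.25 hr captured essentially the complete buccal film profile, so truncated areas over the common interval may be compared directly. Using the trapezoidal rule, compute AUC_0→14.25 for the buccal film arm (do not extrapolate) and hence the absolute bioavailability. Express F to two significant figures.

F = 0.68

Trapezoidal AUC_0→14.25 (buccal film):
  [0→2]: (0.00+34.39)/2 × 2 = 34.39
  [2→8]: (34.39+7.05)/2 × 6 = 124.32
  [8→8.25]: (7.05+6.57)/2 × 0.25 = 1.7025
  [8.25→12.25]: (6.57+2.13)/2 × 4 = 17.4
  [12.25→14.25]: (2.13+1.21)/2 × 2 = 3.34
  Sum = 181.1525 µg/mL·hr
F = (AUC_ev/D_ev)/(AUC_iv/D_iv) = (181.1525/500)/(133/250) = 0.362305/0.532 = 0.6810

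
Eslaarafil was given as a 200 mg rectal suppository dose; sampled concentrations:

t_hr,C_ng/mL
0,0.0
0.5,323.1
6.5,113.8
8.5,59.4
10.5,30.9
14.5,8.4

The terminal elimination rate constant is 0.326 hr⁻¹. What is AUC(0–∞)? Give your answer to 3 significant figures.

AUC = 1760 ng/mL·hr

Trapezoidal AUC_0→14.5:
  [0→0.5]: (0.0+323.1)/2 × 0.5 = 80.775
  [0.5→6.5]: (323.1+113.8)/2 × 6 = 1310.7
  [6.5→8.5]: (113.8+59.4)/2 × 2 = 173.2
  [8.5→10.5]: (59.4+30.9)/2 × 2 = 90.3
  [10.5→14.5]: (30.9+8.4)/2 × 4 = 78.6
  Sum = 1733.575 ng/mL·hr
Extrapolated tail: C_last / k_e = 8.4 / 0.326 = 25.767
AUC_0→∞ = 1733.575 + 25.767 = 1759.342 ng/mL·hr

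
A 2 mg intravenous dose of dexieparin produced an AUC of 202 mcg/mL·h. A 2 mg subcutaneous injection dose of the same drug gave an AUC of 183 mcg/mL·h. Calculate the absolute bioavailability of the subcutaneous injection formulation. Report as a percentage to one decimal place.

F = (AUC_ev / D_ev) / (AUC_iv / D_iv)
  = (183/2) / (202/2)
  = 91.5 / 101 = 0.9059
  = 90.59%

F = 90.6%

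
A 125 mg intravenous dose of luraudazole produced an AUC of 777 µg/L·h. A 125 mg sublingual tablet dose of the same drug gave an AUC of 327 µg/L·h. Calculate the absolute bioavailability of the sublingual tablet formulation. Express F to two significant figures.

F = 0.42

F = (AUC_ev / D_ev) / (AUC_iv / D_iv)
  = (327/125) / (777/125)
  = 2.616 / 6.216 = 0.4208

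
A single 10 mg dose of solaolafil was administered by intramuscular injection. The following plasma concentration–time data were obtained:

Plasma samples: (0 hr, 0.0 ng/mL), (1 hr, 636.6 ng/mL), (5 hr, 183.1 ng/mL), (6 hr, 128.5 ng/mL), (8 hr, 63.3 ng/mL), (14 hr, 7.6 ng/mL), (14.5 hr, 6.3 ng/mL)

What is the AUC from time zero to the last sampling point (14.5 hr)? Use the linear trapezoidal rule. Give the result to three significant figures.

AUC = 2520 ng/mL·hr

Trapezoidal AUC_0→14.5:
  [0→1]: (0.0+636.6)/2 × 1 = 318.3
  [1→5]: (636.6+183.1)/2 × 4 = 1639.4
  [5→6]: (183.1+128.5)/2 × 1 = 155.8
  [6→8]: (128.5+63.3)/2 × 2 = 191.8
  [8→14]: (63.3+7.6)/2 × 6 = 212.7
  [14→14.5]: (7.6+6.3)/2 × 0.5 = 3.475
  Sum = 2521.475 ng/mL·hr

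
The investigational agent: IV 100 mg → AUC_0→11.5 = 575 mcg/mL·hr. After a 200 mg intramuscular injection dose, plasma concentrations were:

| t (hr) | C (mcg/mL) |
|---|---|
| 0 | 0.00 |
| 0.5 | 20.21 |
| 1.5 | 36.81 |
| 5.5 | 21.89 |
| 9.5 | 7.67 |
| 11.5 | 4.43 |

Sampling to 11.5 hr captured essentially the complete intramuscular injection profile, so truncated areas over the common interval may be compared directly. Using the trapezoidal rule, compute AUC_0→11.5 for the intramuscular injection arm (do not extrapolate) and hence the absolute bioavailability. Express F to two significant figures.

F = 0.19

Trapezoidal AUC_0→11.5 (intramuscular injection):
  [0→0.5]: (0.00+20.21)/2 × 0.5 = 5.0525
  [0.5→1.5]: (20.21+36.81)/2 × 1 = 28.51
  [1.5→5.5]: (36.81+21.89)/2 × 4 = 117.4
  [5.5→9.5]: (21.89+7.67)/2 × 4 = 59.12
  [9.5→11.5]: (7.67+4.43)/2 × 2 = 12.1
  Sum = 222.1825 mcg/mL·hr
F = (AUC_ev/D_ev)/(AUC_iv/D_iv) = (222.1825/200)/(575/100) = 1.1109125/5.75 = 0.1932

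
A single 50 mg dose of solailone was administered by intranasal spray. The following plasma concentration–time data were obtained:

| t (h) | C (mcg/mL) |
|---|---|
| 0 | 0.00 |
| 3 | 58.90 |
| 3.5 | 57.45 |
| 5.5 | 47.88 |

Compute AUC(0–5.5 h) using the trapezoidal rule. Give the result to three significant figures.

Trapezoidal AUC_0→5.5:
  [0→3]: (0.00+58.90)/2 × 3 = 88.35
  [3→3.5]: (58.90+57.45)/2 × 0.5 = 29.0875
  [3.5→5.5]: (57.45+47.88)/2 × 2 = 105.33
  Sum = 222.7675 mcg/mL·h

AUC = 223 mcg/mL·h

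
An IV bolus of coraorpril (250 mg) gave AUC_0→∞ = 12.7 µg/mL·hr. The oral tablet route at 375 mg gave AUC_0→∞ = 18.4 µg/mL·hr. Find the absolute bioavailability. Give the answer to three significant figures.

F = (AUC_ev / D_ev) / (AUC_iv / D_iv)
  = (18.4/375) / (12.7/250)
  = 0.0490667 / 0.0508 = 0.9659

F = 0.966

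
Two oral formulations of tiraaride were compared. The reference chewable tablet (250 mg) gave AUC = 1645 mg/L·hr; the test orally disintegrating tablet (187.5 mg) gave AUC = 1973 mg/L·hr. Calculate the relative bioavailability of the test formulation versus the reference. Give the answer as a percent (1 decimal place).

F_rel = (AUC_test/D_test) / (AUC_ref/D_ref)
      = (1973/187.5) / (1645/250)
      = 10.5227 / 6.58 = 1.5992 = 159.92%

F_rel = 159.9%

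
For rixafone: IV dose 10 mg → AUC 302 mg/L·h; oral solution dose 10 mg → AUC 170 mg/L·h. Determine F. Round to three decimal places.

F = 0.563

F = (AUC_ev / D_ev) / (AUC_iv / D_iv)
  = (170/10) / (302/10)
  = 17 / 30.2 = 0.5629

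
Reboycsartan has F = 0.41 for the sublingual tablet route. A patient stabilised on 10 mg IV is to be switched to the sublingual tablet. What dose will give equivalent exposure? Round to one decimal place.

For equal systemic exposure: F × D_ev = D_iv
D_ev = D_iv / F = 10 / 0.41 = 24.3902 mg

D_sublingual = 24.4 mg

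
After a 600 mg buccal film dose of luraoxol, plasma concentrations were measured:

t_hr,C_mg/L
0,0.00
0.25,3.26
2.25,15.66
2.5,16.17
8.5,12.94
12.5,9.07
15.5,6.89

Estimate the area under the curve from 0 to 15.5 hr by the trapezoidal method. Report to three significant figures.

Trapezoidal AUC_0→15.5:
  [0→0.25]: (0.00+3.26)/2 × 0.25 = 0.4075
  [0.25→2.25]: (3.26+15.66)/2 × 2 = 18.92
  [2.25→2.5]: (15.66+16.17)/2 × 0.25 = 3.97875
  [2.5→8.5]: (16.17+12.94)/2 × 6 = 87.33
  [8.5→12.5]: (12.94+9.07)/2 × 4 = 44.02
  [12.5→15.5]: (9.07+6.89)/2 × 3 = 23.94
  Sum = 178.59625 mg/L·hr

AUC = 179 mg/L·hr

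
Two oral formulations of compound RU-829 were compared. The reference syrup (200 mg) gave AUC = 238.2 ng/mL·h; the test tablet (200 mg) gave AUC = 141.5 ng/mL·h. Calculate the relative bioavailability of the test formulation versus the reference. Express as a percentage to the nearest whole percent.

F_rel = 59%

F_rel = (AUC_test/D_test) / (AUC_ref/D_ref)
      = (141.5/200) / (238.2/200)
      = 0.7075 / 1.191 = 0.5940 = 59.40%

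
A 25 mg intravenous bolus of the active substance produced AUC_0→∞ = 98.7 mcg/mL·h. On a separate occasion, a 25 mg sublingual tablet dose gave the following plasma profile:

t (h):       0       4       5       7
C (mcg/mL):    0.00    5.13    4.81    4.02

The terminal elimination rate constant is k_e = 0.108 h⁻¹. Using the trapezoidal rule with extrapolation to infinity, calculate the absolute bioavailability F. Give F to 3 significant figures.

Trapezoidal AUC_0→7 (sublingual tablet):
  [0→4]: (0.00+5.13)/2 × 4 = 10.26
  [4→5]: (5.13+4.81)/2 × 1 = 4.97
  [5→7]: (4.81+4.02)/2 × 2 = 8.83
  Sum = 24.06 mcg/mL·h
Tail: C_last/k_e = 4.02/0.108 = 37.222
AUC_0→∞ (sublingual tablet) = 24.06 + 37.222 = 61.282 mcg/mL·h
F = (AUC_ev/D_ev)/(AUC_iv/D_iv) = (61.282/25)/(98.7/25) = 2.45128/3.948 = 0.6209

F = 0.621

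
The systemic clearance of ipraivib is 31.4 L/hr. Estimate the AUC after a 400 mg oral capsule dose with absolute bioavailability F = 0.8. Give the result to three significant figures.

AUC_0→∞ = F × Dose / CL
        = 0.8 × 400 / 31.4 = 10.1911 mg/L·hr

AUC = 10.2 mg/L·hr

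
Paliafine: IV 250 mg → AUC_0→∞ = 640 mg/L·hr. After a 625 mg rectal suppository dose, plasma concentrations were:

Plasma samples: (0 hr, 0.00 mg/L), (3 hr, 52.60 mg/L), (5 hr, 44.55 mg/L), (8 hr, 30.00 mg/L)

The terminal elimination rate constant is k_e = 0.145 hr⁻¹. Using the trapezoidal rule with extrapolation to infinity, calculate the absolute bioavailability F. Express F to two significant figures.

F = 0.31

Trapezoidal AUC_0→8 (rectal suppository):
  [0→3]: (0.00+52.60)/2 × 3 = 78.9
  [3→5]: (52.60+44.55)/2 × 2 = 97.15
  [5→8]: (44.55+30.00)/2 × 3 = 111.825
  Sum = 287.875 mg/L·hr
Tail: C_last/k_e = 30.00/0.145 = 206.897
AUC_0→∞ (rectal suppository) = 287.875 + 206.897 = 494.772 mg/L·hr
F = (AUC_ev/D_ev)/(AUC_iv/D_iv) = (494.772/625)/(640/250) = 0.7916352/2.56 = 0.3092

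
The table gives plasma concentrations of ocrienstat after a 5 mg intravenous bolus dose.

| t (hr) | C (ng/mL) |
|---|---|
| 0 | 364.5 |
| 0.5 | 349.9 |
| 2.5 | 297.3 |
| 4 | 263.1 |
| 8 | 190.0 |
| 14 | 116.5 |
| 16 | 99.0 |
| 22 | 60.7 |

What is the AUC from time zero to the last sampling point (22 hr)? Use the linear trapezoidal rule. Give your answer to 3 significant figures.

AUC = 3770 ng/mL·hr

Trapezoidal AUC_0→22:
  [0→0.5]: (364.5+349.9)/2 × 0.5 = 178.6
  [0.5→2.5]: (349.9+297.3)/2 × 2 = 647.2
  [2.5→4]: (297.3+263.1)/2 × 1.5 = 420.3
  [4→8]: (263.1+190.0)/2 × 4 = 906.2
  [8→14]: (190.0+116.5)/2 × 6 = 919.5
  [14→16]: (116.5+99.0)/2 × 2 = 215.5
  [16→22]: (99.0+60.7)/2 × 6 = 479.1
  Sum = 3766.4 ng/mL·hr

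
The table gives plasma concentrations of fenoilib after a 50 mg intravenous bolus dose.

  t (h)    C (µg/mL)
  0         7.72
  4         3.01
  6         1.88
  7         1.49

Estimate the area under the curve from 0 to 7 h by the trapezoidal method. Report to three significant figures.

AUC = 28.0 µg/mL·h

Trapezoidal AUC_0→7:
  [0→4]: (7.72+3.01)/2 × 4 = 21.46
  [4→6]: (3.01+1.88)/2 × 2 = 4.89
  [6→7]: (1.88+1.49)/2 × 1 = 1.685
  Sum = 28.035 µg/mL·h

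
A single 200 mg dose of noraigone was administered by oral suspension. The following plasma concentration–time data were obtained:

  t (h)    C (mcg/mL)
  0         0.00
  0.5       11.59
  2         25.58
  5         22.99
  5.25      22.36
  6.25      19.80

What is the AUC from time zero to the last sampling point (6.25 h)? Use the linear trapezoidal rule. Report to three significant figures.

AUC = 130 mcg/mL·h

Trapezoidal AUC_0→6.25:
  [0→0.5]: (0.00+11.59)/2 × 0.5 = 2.8975
  [0.5→2]: (11.59+25.58)/2 × 1.5 = 27.8775
  [2→5]: (25.58+22.99)/2 × 3 = 72.855
  [5→5.25]: (22.99+22.36)/2 × 0.25 = 5.66875
  [5.25→6.25]: (22.36+19.80)/2 × 1 = 21.08
  Sum = 130.37875 mcg/mL·h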